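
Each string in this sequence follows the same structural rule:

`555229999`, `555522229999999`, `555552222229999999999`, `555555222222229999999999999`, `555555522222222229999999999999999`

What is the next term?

The n-th term is n+2 5's then 2n 2's then 3n+1 9's (n = 1, 2, …).
Setting n = 6 gives 8, 12, 19 characters in each block.

555555552222222222229999999999999999999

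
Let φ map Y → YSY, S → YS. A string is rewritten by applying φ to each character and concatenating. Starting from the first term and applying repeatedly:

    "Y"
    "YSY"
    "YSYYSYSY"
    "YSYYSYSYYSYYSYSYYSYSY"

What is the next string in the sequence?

Applying the rule to each of the 21 symbols of YSYYSYSYYSYYSYSYYSYSY gives the pieces YSY YS YSY YSY YS YSY YS YSY YSY YS YSY YSY YS YSY YS YSY YSY YS YSY YS YSY, which concatenate to the answer.

YSYYSYSYYSYYSYSYYSYSYYSYYSYSYYSYYSYSYYSYSYYSYYSYSYYSYSY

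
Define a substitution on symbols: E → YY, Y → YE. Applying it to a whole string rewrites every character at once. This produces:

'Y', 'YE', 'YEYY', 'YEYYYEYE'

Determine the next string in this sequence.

Expanding YEYYYEYE: Y→YE, E→YY, Y→YE, Y→YE, Y→YE, E→YY, Y→YE, E→YY. Concatenated: YE YY YE YE YE YY YE YY.

YEYYYEYEYEYYYEYY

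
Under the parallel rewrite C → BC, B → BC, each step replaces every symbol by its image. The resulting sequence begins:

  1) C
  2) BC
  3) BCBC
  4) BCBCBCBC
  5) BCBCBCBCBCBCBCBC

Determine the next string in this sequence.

φ(BCBCBCBCBCBCBCBC) expands symbol-by-symbol to BC BC BC BC BC BC BC BC BC BC BC BC BC BC BC BC; joining the 16 pieces gives the next term.

BCBCBCBCBCBCBCBCBCBCBCBCBCBCBCBC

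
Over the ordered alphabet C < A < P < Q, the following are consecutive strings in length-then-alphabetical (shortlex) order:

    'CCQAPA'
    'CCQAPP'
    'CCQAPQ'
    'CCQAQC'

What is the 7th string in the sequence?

Advancing 3 positions from CCQAQC through CCQAQC → CCQAQA → CCQAQP reaches term 7.

CCQAQQ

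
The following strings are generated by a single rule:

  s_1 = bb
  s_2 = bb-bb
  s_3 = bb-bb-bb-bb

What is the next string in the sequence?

Every step duplicates the string with '-' between the halves.
One more doubling of bb-bb-bb-bb gives the answer.

bb-bb-bb-bb-bb-bb-bb-bb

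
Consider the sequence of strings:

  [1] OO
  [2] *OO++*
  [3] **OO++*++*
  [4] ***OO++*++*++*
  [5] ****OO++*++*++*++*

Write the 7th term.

******OO++*++*++*++*++*++*

Each term wraps the previous one in * on the left and ++* on the right.
From ****OO++*++*++*++*, 2 further steps: ****OO++*++*++*++* → *****OO++*++*++*++*++* → (answer).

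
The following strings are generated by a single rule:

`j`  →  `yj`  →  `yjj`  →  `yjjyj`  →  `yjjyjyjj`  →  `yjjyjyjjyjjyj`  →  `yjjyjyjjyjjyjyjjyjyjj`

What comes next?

From term 3 onward, concatenate the last term with the second-to-last: yj·j = yjj, yjj·yj = yjjyj, …
Continuing: yjjyjyjjyjjyjyjjyjyjj · yjjyjyjjyjjyj gives term 8.

yjjyjyjjyjjyjyjjyjyjjyjjyjyjjyjjyj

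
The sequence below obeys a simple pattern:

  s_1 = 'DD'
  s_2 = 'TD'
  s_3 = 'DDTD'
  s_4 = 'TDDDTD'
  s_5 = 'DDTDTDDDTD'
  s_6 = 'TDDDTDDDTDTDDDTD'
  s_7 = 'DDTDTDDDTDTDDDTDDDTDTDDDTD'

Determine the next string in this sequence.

TDDDTDDDTDTDDDTDDDTDTDDDTDTDDDTDDDTDTDDDTD

Each term (from the third on) is the two preceding terms concatenated in order: term 3 = DD·TD = DDTD.
The next term joins TDDDTDDDTDTDDDTD and DDTDTDDDTDTDDDTDDDTDTDDDTD.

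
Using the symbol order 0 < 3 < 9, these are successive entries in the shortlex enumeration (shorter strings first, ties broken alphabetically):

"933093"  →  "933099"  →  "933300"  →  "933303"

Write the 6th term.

Stepping forward 2 times from 933303: 933303 → 933309, then the target.

933330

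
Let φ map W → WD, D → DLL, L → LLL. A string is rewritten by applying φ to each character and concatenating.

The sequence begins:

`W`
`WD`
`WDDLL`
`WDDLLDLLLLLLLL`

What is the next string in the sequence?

WDDLLDLLLLLLLLDLLLLLLLLLLLLLLLLLLLLLLLLLL

Applying the rule to each of the 14 symbols of WDDLLDLLLLLLLL gives the pieces WD DLL DLL LLL LLL DLL LLL LLL LLL LLL LLL LLL LLL LLL, which concatenate to the answer.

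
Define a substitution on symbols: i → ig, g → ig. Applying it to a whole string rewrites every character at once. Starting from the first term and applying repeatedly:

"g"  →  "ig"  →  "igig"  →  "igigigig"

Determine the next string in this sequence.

Expanding igigigig: i→ig, g→ig, i→ig, g→ig, i→ig, g→ig, i→ig, g→ig. Concatenated: ig ig ig ig ig ig ig ig.

igigigigigigigig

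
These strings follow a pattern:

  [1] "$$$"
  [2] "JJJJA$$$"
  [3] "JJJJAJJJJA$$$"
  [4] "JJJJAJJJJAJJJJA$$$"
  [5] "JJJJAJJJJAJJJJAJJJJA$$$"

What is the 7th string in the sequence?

JJJJAJJJJAJJJJAJJJJAJJJJAJJJJA$$$

The strings grow by a fixed prefix JJJJA each time.
From JJJJAJJJJAJJJJAJJJJA$$$, 2 further steps: JJJJAJJJJAJJJJAJJJJA$$$ → JJJJAJJJJAJJJJAJJJJAJJJJA$$$ → (answer).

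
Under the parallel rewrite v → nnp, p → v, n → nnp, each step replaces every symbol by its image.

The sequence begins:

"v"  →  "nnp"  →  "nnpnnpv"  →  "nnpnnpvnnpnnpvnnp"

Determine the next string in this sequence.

nnpnnpvnnpnnpvnnpnnpnnpvnnpnnpvnnpnnpnnpv

Replace each of the 17 characters of nnpnnpvnnpnnpvnnp in place — nnp nnp v nnp nnp v nnp nnp nnp v nnp nnp v nnp nnp nnp v — and concatenate.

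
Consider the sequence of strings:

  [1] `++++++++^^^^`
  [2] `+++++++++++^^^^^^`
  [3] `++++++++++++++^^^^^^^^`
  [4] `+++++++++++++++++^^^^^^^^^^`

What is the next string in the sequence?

Reading off run lengths: + runs 8, 11, 14, 17; ^ runs 4, 6, 8, 10 — each is linear in n, where the shown terms are n = 2, 3, 4, 5.
At n = 6 the blocks have lengths 20, 12.

++++++++++++++++++++^^^^^^^^^^^^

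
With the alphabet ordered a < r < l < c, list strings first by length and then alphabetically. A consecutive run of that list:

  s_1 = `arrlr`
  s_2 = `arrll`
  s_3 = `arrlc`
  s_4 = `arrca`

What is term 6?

Advancing 2 positions from arrca through arrca → arrcr reaches term 6.

arrcl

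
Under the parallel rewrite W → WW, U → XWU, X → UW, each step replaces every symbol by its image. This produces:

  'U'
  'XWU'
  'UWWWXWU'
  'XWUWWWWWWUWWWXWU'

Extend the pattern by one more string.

Rewriting the 16 symbols of XWUWWWWWWUWWWXWU one by one yields UW WW XWU WW WW WW WW WW WW XWU WW WW WW UW WW XWU; concatenated:

UWWWXWUWWWWWWWWWWWWXWUWWWWWWUWWWXWU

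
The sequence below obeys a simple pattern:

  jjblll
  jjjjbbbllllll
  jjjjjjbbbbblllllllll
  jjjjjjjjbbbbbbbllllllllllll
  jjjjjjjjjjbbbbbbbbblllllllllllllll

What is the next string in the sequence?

Term n consists of 2n j's, followed by 2n-1 b's, followed by 3n l's (n = 1, 2, …).
For the next term, n = 6, so the run lengths are 12, 11, 18.

jjjjjjjjjjjjbbbbbbbbbbbllllllllllllllllll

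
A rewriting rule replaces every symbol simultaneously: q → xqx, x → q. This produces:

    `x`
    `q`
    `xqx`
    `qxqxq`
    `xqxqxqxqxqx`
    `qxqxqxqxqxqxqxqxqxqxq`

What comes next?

Applying the rule to each of the 21 symbols of qxqxqxqxqxqxqxqxqxqxq gives the pieces xqx q xqx q xqx q xqx q xqx q xqx q xqx q xqx q xqx q xqx q xqx, which concatenate to the answer.

xqxqxqxqxqxqxqxqxqxqxqxqxqxqxqxqxqxqxqxqxqx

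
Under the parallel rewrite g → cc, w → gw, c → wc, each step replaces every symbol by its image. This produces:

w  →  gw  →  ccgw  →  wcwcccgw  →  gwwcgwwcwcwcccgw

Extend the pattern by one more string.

ccgwgwwcccgwgwwcgwwcgwwcwcwcccgw

Applying the rule to each of the 16 symbols of gwwcgwwcwcwcccgw gives the pieces cc gw gw wc cc gw gw wc gw wc gw wc wc wc cc gw, which concatenate to the answer.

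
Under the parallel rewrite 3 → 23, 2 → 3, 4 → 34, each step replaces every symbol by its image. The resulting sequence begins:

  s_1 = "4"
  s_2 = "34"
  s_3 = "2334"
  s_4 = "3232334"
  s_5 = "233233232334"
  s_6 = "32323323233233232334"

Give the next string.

233233232332332323323233233232334

φ(32323323233233232334) expands symbol-by-symbol to 23 3 23 3 23 23 3 23 3 23 23 3 23 23 3 23 3 23 23 34; joining the 20 pieces gives the next term.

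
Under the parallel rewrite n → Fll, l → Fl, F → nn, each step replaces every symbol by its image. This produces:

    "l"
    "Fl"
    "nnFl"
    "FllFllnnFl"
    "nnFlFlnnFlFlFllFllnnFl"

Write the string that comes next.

Applying the rule to each of the 22 symbols of nnFlFlnnFlFlFllFllnnFl gives the pieces Fll Fll nn Fl nn Fl Fll Fll nn Fl nn Fl nn Fl Fl nn Fl Fl Fll Fll nn Fl, which concatenate to the answer.

FllFllnnFlnnFlFllFllnnFlnnFlnnFlFlnnFlFlFllFllnnFl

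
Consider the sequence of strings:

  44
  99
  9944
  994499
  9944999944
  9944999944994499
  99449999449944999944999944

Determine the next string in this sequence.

994499994499449999449999449944999944994499

From term 3 onward, concatenate the last term with the second-to-last: 99·44 = 9944, 9944·99 = 994499, …
The next term joins 99449999449944999944999944 and 9944999944994499.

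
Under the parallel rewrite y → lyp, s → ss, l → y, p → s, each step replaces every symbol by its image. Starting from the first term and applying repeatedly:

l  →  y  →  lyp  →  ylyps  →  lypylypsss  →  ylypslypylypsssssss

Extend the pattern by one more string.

lypylypsssylypslypylypsssssssssssssss

Applying the rule to each of the 19 symbols of ylypslypylypsssssss gives the pieces lyp y lyp s ss y lyp s lyp y lyp s ss ss ss ss ss ss ss, which concatenate to the answer.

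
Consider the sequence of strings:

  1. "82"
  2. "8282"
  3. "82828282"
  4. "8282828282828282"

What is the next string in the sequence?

Every step duplicates the string.
So the next term is two copies of 8282828282828282.

82828282828282828282828282828282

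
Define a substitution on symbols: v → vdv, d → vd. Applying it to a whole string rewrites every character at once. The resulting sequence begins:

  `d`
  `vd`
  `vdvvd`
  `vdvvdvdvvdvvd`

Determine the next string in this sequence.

vdvvdvdvvdvvdvdvvdvdvvdvvdvdvvdvvd

φ(vdvvdvdvvdvvd) expands symbol-by-symbol to vdv vd vdv vdv vd vdv vd vdv vdv vd vdv vdv vd; joining the 13 pieces gives the next term.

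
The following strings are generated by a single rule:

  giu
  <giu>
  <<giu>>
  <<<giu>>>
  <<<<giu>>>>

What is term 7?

<<<<<<giu>>>>>>

s(k+1) = <·s(k)·>, so each term gains < as a prefix and > as a suffix.
From <<<<giu>>>>, 2 further steps: <<<<giu>>>> → <<<<<giu>>>>> → (answer).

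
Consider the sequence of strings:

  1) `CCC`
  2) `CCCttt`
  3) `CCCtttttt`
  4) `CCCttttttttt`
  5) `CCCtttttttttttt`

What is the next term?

The strings grow by a fixed suffix ttt each time.
Applying this once more to CCCtttttttttttt:

CCCttttttttttttttt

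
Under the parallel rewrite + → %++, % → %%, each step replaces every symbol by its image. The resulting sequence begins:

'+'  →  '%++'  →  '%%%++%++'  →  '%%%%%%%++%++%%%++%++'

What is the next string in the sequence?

%%%%%%%%%%%%%%%++%++%%%++%++%%%%%%%++%++%%%++%++

φ(%%%%%%%++%++%%%++%++) expands symbol-by-symbol to %% %% %% %% %% %% %% %++ %++ %% %++ %++ %% %% %% %++ %++ %% %++ %++; joining the 20 pieces gives the next term.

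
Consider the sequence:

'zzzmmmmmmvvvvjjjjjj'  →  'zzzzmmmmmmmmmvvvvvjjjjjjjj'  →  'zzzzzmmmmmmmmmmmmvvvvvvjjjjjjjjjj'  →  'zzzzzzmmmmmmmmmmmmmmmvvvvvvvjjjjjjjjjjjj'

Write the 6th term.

Reading off run lengths: z runs 3, 4, 5, 6; m runs 6, 9, 12, 15; v runs 4, 5, 6, 7; j runs 6, 8, 10, 12 — each is linear in n, where the shown terms are n = 2, 3, 4, 5.
For term 6, n = 7, so the run lengths are 8, 21, 9, 16.

zzzzzzzzmmmmmmmmmmmmmmmmmmmmmvvvvvvvvvjjjjjjjjjjjjjjjj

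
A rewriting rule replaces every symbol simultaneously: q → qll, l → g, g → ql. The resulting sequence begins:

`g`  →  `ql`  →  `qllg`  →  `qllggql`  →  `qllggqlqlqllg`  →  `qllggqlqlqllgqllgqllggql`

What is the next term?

Rewriting the 24 symbols of qllggqlqlqllgqllgqllggql one by one yields qll g g ql ql qll g qll g qll g g ql qll g g ql qll g g ql ql qll g; concatenated:

qllggqlqlqllgqllgqllggqlqllggqlqllggqlqlqllg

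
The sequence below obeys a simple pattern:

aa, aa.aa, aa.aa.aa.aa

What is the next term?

Every step duplicates the string with '.' between the halves.
So the next term is two copies of aa.aa.aa.aa with '.' between the halves.

aa.aa.aa.aa.aa.aa.aa.aa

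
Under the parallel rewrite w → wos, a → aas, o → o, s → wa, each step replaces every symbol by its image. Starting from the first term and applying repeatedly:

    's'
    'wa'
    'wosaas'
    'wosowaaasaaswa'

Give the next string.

φ(wosowaaasaaswa) expands symbol-by-symbol to wos o wa o wos aas aas aas wa aas aas wa wos aas; joining the 14 pieces gives the next term.

wosowaowosaasaasaaswaaasaaswawosaas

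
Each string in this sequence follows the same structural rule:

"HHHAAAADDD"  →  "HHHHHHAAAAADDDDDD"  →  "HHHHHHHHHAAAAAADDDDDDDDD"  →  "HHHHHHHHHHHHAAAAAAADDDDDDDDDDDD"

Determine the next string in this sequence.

HHHHHHHHHHHHHHHAAAAAAAADDDDDDDDDDDDDDD

Each string has the form H^{3n} A^{n+3} D^{3n} (n = 1, 2, …).
At n = 5 the blocks have lengths 15, 8, 15.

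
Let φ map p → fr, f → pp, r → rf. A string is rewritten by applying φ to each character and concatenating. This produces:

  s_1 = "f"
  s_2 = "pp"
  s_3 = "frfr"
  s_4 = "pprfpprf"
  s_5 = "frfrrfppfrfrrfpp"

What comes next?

pprfpprfrfppfrfrpprfpprfrfppfrfr

Applying the rule to each of the 16 symbols of frfrrfppfrfrrfpp gives the pieces pp rf pp rf rf pp fr fr pp rf pp rf rf pp fr fr, which concatenate to the answer.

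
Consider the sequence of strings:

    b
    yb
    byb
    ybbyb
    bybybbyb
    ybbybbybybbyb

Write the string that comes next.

bybybbybybbybbybybbyb

From term 3 onward, concatenate the second-to-last term with the last: b·yb = byb, yb·byb = ybbyb, …
So term 7 is bybybbyb·ybbybbybybbyb.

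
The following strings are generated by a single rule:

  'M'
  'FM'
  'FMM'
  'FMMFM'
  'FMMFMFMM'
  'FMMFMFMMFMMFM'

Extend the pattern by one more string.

FMMFMFMMFMMFMFMMFMFMM

This is a Fibonacci-style word recurrence s(k) = s(k−1)·s(k−2): e.g. FM·M = FMM.
Continuing: FMMFMFMMFMMFM · FMMFMFMM gives term 7.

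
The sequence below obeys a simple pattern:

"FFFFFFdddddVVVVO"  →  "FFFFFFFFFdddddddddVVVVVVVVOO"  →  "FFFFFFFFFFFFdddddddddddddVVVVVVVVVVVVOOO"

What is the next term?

The n-th term is 3n+3 F's then 4n+1 d's then 4n V's then n O's (n = 1, 2, …).
For the next term, n = 4, so the run lengths are 15, 17, 16, 4.

FFFFFFFFFFFFFFFdddddddddddddddddVVVVVVVVVVVVVVVVOOOO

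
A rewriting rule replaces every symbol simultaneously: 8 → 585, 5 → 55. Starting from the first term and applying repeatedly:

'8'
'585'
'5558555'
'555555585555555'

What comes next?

Rewriting the 15 symbols of 555555585555555 one by one yields 55 55 55 55 55 55 55 585 55 55 55 55 55 55 55; concatenated:

5555555555555558555555555555555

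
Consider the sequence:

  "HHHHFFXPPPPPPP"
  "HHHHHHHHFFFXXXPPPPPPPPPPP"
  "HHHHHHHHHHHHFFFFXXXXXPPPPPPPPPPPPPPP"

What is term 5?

Term n consists of 4n H's, followed by n+1 F's, followed by 2n-1 X's, followed by 4n+3 P's (n = 1, 2, …).
For term 5, n = 5, so the run lengths are 20, 6, 9, 23.

HHHHHHHHHHHHHHHHHHHHFFFFFFXXXXXXXXXPPPPPPPPPPPPPPPPPPPPPPP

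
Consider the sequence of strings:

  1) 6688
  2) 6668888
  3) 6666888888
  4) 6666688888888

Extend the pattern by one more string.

6666668888888888

Term n consists of n+1 6's, followed by 2n 8's (n = 1, 2, …).
Setting n = 5 gives 6, 10 characters in each block.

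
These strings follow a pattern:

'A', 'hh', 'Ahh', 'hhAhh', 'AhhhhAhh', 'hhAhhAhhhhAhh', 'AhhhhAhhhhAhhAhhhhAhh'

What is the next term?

hhAhhAhhhhAhhAhhhhAhhhhAhhAhhhhAhh

Each term (from the third on) is the two preceding terms concatenated in order: term 3 = A·hh = Ahh.
Continuing: hhAhhAhhhhAhh · AhhhhAhhhhAhhAhhhhAhh gives term 8.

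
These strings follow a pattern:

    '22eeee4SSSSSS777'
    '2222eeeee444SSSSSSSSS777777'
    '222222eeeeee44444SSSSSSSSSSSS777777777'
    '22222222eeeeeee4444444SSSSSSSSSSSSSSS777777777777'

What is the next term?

Each string has the form 2^{2n} e^{n+3} 4^{2n-1} S^{3n+3} 7^{3n} (n = 1, 2, …).
At n = 5 the blocks have lengths 10, 8, 9, 18, 15.

2222222222eeeeeeee444444444SSSSSSSSSSSSSSSSSS777777777777777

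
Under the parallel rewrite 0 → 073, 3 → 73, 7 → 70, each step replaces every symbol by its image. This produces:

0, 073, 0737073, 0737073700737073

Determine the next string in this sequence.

0737073700737073700730737073700737073

Replace each of the 16 characters of 0737073700737073 in place — 073 70 73 70 073 70 73 70 073 073 70 73 70 073 70 73 — and concatenate.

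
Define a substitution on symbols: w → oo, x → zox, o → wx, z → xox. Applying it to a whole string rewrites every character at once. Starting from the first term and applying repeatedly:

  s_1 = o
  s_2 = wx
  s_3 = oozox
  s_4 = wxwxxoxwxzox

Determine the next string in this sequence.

oozoxoozoxzoxwxzoxoozoxxoxwxzox

Apply φ to wxwxxoxwxzox symbol by symbol: w→oo, x→zox, w→oo, x→zox, x→zox, o→wx, x→zox, w→oo, x→zox, z→xox, o→wx, x→zox; joined: oo zox oo zox zox wx zox oo zox xox wx zox.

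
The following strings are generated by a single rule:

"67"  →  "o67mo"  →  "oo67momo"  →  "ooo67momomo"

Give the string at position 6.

ooooo67momomomomo

Each term wraps the previous one in o on the left and mo on the right.
From ooo67momomo, 2 further steps: ooo67momomo → oooo67momomomo → (answer).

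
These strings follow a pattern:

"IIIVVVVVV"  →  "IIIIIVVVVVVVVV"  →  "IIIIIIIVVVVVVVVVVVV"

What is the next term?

IIIIIIIIIVVVVVVVVVVVVVVV

Each string has the form I^{2n-1} V^{3n}, where the shown terms are n = 2, 3, 4.
For the next term, n = 5, so the run lengths are 9, 15.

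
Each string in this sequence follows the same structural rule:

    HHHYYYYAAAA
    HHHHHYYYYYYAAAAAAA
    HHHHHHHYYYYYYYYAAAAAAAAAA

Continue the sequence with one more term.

HHHHHHHHHYYYYYYYYYYAAAAAAAAAAAAA

The n-th term is 2n+1 H's then 2n+2 Y's then 3n+1 A's (n = 1, 2, …).
For the next term, n = 4, so the run lengths are 9, 10, 13.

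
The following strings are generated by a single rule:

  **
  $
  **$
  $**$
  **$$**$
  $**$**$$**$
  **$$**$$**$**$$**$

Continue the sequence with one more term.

$**$**$$**$**$$**$$**$**$$**$

This is a Fibonacci-style word recurrence s(k) = s(k−2)·s(k−1): e.g. **·$ = **$.
Continuing: $**$**$$**$ · **$$**$$**$**$$**$ gives term 8.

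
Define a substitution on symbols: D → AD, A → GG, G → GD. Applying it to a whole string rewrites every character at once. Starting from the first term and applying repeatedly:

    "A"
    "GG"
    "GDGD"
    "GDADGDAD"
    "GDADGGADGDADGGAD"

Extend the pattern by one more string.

Replace each of the 16 characters of GDADGGADGDADGGAD in place — GD AD GG AD GD GD GG AD GD AD GG AD GD GD GG AD — and concatenate.

GDADGGADGDGDGGADGDADGGADGDGDGGAD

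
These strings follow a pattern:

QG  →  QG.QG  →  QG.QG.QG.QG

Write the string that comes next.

QG.QG.QG.QG.QG.QG.QG.QG

Each string is two copies of the previous one joined by '.'.
So the next term is two copies of QG.QG.QG.QG with '.' between the halves.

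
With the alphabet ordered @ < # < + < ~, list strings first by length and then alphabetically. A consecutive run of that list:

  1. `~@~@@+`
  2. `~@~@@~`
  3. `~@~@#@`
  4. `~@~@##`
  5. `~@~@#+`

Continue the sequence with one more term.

~@~@#~

Find the rightmost character of ~@~@#+ below ~, bump it to the next letter, and reset everything to its right to @.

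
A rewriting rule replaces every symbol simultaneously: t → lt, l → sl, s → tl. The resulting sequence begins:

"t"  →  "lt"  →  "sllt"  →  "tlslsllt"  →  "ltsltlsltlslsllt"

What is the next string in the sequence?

Replace each of the 16 characters of ltsltlsltlslsllt in place — sl lt tl sl lt sl tl sl lt sl tl sl tl sl sl lt — and concatenate.

sllttlslltsltlslltsltlsltlslsllt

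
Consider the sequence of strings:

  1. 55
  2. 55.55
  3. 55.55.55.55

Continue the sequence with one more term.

55.55.55.55.55.55.55.55

s(k+1) = s(k)·.·s(k) — each term doubles the last with '.' between the halves.
One more doubling of 55.55.55.55 gives the answer.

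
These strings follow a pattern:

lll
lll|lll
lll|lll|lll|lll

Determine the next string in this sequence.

s(k+1) = s(k)·|·s(k) — each term doubles the last with '|' between the halves.
One more doubling of lll|lll|lll|lll gives the answer.

lll|lll|lll|lll|lll|lll|lll|lll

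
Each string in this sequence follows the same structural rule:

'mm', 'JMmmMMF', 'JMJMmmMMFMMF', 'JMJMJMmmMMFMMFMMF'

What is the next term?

s(k+1) = JM·s(k)·MMF, so each term gains JM as a prefix and MMF as a suffix.
So the next term is JM·JMJMJMmmMMFMMFMMF·MMF.

JMJMJMJMmmMMFMMFMMFMMF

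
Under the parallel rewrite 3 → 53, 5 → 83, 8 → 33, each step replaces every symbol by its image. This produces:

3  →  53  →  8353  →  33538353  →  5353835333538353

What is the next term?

Applying the rule to each of the 16 symbols of 5353835333538353 gives the pieces 83 53 83 53 33 53 83 53 53 53 83 53 33 53 83 53, which concatenate to the answer.

83538353335383535353835333538353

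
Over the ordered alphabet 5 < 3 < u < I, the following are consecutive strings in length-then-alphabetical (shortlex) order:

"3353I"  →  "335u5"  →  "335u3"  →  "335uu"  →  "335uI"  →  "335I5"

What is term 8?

Advancing 2 positions from 335I5 through 335I5 → 335I3 reaches term 8.

335Iu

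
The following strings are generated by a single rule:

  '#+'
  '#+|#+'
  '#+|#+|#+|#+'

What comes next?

#+|#+|#+|#+|#+|#+|#+|#+

Every step duplicates the string with '|' between the halves.
So the next term is two copies of #+|#+|#+|#+ with '|' between the halves.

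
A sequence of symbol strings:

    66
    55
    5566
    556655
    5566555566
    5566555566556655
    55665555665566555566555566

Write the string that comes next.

This is a Fibonacci-style word recurrence s(k) = s(k−1)·s(k−2): e.g. 55·66 = 5566.
The next term joins 55665555665566555566555566 and 5566555566556655.

556655556655665555665555665566555566556655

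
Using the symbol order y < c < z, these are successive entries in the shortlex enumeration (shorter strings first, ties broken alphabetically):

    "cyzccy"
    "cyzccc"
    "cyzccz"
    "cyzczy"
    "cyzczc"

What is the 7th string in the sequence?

Stepping forward 2 times from cyzczc: cyzczc → cyzczz, then the target.

cyzzyy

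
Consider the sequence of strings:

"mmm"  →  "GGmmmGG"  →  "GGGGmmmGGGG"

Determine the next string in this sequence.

s(k+1) = GG·s(k)·GG, so each term gains GG as a prefix and GG as a suffix.
One more step from GGGGmmmGGGG gives the answer.

GGGGGGmmmGGGGGG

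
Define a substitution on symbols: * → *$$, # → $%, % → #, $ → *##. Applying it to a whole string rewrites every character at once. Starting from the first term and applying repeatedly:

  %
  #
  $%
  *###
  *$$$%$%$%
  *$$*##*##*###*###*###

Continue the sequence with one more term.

Rewriting the 21 symbols of *$$*##*##*###*###*### one by one yields *$$ *## *## *$$ $% $% *$$ $% $% *$$ $% $% $% *$$ $% $% $% *$$ $% $% $%; concatenated:

*$$*##*##*$$$%$%*$$$%$%*$$$%$%$%*$$$%$%$%*$$$%$%$%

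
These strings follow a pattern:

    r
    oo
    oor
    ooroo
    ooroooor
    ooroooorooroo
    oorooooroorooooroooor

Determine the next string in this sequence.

From term 3 onward, concatenate the last term with the second-to-last: oo·r = oor, oor·oo = ooroo, …
Continuing: oorooooroorooooroooor · ooroooorooroo gives term 8.

oorooooroorooooroooorooroooorooroo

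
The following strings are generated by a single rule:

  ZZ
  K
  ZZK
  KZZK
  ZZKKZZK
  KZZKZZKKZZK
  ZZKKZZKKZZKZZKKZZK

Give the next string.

KZZKZZKKZZKZZKKZZKKZZKZZKKZZK

This is a Fibonacci-style word recurrence s(k) = s(k−2)·s(k−1): e.g. ZZ·K = ZZK.
So term 8 is KZZKZZKKZZK·ZZKKZZKKZZKZZKKZZK.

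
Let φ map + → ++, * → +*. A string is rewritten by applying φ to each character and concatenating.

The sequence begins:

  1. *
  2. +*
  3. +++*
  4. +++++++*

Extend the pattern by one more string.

Rewriting each symbol of +++++++*: +→++, +→++, +→++, +→++, +→++, +→++, +→++, *→+*, which concatenates to ++ ++ ++ ++ ++ ++ ++ +*.

+++++++++++++++*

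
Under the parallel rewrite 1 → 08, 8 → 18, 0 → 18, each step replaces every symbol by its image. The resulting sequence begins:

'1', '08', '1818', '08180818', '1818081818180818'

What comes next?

08180818181808180818081818180818

Replace each of the 16 characters of 1818081818180818 in place — 08 18 08 18 18 18 08 18 08 18 08 18 18 18 08 18 — and concatenate.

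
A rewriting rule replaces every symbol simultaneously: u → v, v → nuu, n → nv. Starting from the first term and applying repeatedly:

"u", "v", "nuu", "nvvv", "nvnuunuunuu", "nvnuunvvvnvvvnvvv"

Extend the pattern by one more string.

Rewriting the 17 symbols of nvnuunvvvnvvvnvvv one by one yields nv nuu nv v v nv nuu nuu nuu nv nuu nuu nuu nv nuu nuu nuu; concatenated:

nvnuunvvvnvnuunuunuunvnuunuunuunvnuunuunuu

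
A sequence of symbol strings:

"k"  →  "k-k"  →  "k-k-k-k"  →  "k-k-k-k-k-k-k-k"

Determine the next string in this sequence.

s(k+1) = s(k)·-·s(k) — each term doubles the last with '-' between the halves.
Doubling k-k-k-k-k-k-k-k with '-' between the halves:

k-k-k-k-k-k-k-k-k-k-k-k-k-k-k-k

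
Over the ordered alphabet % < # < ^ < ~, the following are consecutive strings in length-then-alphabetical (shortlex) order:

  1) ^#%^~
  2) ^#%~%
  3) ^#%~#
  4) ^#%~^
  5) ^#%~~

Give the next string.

Treat ^#%~~ as a base-4 numeral over the given alphabet and add one, carrying through any trailing ~'s.

^##%%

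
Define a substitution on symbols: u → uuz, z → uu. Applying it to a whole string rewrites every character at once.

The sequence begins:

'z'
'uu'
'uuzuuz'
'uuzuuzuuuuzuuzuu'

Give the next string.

Rewriting the 16 symbols of uuzuuzuuuuzuuzuu one by one yields uuz uuz uu uuz uuz uu uuz uuz uuz uuz uu uuz uuz uu uuz uuz; concatenated:

uuzuuzuuuuzuuzuuuuzuuzuuzuuzuuuuzuuzuuuuzuuz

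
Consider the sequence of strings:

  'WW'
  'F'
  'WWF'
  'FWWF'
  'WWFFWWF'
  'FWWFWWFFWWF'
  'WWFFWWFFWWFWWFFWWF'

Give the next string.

FWWFWWFFWWFWWFFWWFFWWFWWFFWWF

This is a Fibonacci-style word recurrence s(k) = s(k−2)·s(k−1): e.g. WW·F = WWF.
Continuing: FWWFWWFFWWF · WWFFWWFFWWFWWFFWWF gives term 8.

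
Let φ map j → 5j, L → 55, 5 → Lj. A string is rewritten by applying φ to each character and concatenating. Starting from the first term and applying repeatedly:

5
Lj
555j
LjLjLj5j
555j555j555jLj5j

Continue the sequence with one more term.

Applying the rule to each of the 16 symbols of 555j555j555jLj5j gives the pieces Lj Lj Lj 5j Lj Lj Lj 5j Lj Lj Lj 5j 55 5j Lj 5j, which concatenate to the answer.

LjLjLj5jLjLjLj5jLjLjLj5j555jLj5j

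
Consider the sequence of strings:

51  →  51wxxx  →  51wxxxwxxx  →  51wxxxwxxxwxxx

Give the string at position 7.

Every step adds wxxx to the end: s(k+1) = s(k)·wxxx.
From 51wxxxwxxxwxxx, 3 further steps: 51wxxxwxxxwxxx → 51wxxxwxxxwxxxwxxx → 51wxxxwxxxwxxxwxxxwxxx → (answer).

51wxxxwxxxwxxxwxxxwxxxwxxx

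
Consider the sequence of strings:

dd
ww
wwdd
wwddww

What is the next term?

From term 3 onward, concatenate the last term with the second-to-last: ww·dd = wwdd, wwdd·ww = wwddww, …
So term 5 is wwddww·wwdd.

wwddwwwwdd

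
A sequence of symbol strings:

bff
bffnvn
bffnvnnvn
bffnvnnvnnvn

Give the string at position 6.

The strings grow by a fixed suffix nvn each time.
From bffnvnnvnnvn, 2 further steps: bffnvnnvnnvn → bffnvnnvnnvnnvn → (answer).

bffnvnnvnnvnnvnnvn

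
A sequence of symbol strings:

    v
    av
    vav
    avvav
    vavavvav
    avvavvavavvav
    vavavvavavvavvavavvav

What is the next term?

From term 3 onward, concatenate the second-to-last term with the last: v·av = vav, av·vav = avvav, …
The next term joins avvavvavavvav and vavavvavavvavvavavvav.

avvavvavavvavvavavvavavvavvavavvav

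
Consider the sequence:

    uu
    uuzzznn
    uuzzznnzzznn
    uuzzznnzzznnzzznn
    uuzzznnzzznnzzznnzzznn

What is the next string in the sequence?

uuzzznnzzznnzzznnzzznnzzznn

Every step adds zzznn to the end: s(k+1) = s(k)·zzznn.
So the next term is uuzzznnzzznnzzznnzzznn·zzznn.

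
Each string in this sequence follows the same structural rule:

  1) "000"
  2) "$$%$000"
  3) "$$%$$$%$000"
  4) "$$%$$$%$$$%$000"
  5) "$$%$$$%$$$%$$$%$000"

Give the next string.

Each term is the previous one with $$%$ prepended.
Applying this once more to $$%$$$%$$$%$$$%$000:

$$%$$$%$$$%$$$%$$$%$000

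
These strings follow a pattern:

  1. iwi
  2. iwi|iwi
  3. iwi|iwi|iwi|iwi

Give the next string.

s(k+1) = s(k)·|·s(k) — each term doubles the last with '|' between the halves.
So the next term is two copies of iwi|iwi|iwi|iwi with '|' between the halves.

iwi|iwi|iwi|iwi|iwi|iwi|iwi|iwi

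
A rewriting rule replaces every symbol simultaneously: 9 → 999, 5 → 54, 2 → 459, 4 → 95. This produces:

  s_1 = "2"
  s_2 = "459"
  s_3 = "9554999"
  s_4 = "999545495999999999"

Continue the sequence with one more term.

Applying the rule to each of the 18 symbols of 999545495999999999 gives the pieces 999 999 999 54 95 54 95 999 54 999 999 999 999 999 999 999 999 999, which concatenate to the answer.

9999999995495549599954999999999999999999999999999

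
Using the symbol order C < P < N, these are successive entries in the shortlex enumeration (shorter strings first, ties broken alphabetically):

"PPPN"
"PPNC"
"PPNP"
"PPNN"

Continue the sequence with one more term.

PNCC

Treat PPNN as a base-3 numeral over the given alphabet and add one, carrying through any trailing N's.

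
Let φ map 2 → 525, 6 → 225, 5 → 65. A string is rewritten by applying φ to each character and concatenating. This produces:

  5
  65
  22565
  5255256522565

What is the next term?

Rewriting the 13 symbols of 5255256522565 one by one yields 65 525 65 65 525 65 225 65 525 525 65 225 65; concatenated:

65525656552565225655255256522565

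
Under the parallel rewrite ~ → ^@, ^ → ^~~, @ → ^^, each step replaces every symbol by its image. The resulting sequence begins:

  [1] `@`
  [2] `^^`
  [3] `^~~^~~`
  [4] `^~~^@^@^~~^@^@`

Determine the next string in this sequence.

φ(^~~^@^@^~~^@^@) expands symbol-by-symbol to ^~~ ^@ ^@ ^~~ ^^ ^~~ ^^ ^~~ ^@ ^@ ^~~ ^^ ^~~ ^^; joining the 14 pieces gives the next term.

^~~^@^@^~~^^^~~^^^~~^@^@^~~^^^~~^^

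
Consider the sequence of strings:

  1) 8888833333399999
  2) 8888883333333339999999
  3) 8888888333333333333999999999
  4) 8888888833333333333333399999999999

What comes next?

Reading off run lengths: 8 runs 5, 6, 7, 8; 3 runs 6, 9, 12, 15; 9 runs 5, 7, 9, 11 — each is linear in n, where the shown terms are n = 2, 3, 4, 5.
Setting n = 6 gives 9, 18, 13 characters in each block.

8888888883333333333333333339999999999999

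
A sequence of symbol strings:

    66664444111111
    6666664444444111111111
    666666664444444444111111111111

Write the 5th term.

Each string has the form 6^{2n} 4^{3n-2} 1^{3n}, where the shown terms are n = 2, 3, 4.
At n = 6 the blocks have lengths 12, 16, 18.

6666666666664444444444444444111111111111111111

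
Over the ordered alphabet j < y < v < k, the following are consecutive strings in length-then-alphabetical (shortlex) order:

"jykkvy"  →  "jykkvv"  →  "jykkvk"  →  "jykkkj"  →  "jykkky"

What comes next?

jykkkv

Find the rightmost character of jykkky below k, bump it to the next letter, and reset everything to its right to j.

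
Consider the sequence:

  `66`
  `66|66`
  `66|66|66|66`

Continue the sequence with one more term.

s(k+1) = s(k)·|·s(k) — each term doubles the last with '|' between the halves.
Doubling 66|66|66|66 with '|' between the halves:

66|66|66|66|66|66|66|66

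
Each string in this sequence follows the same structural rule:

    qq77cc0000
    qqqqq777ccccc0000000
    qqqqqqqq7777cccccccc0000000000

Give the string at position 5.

Reading off run lengths: q runs 2, 5, 8; 7 runs 2, 3, 4; c runs 2, 5, 8; 0 runs 4, 7, 10 — each is linear in n (n = 1, 2, …).
For term 5, n = 5, so the run lengths are 14, 6, 14, 16.

qqqqqqqqqqqqqq777777cccccccccccccc0000000000000000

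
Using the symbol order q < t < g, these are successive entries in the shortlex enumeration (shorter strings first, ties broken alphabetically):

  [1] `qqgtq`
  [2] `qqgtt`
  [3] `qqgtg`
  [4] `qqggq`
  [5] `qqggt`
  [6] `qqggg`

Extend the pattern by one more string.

Treat qqggg as a base-3 numeral over the given alphabet and add one, carrying through any trailing g's.

qtqqq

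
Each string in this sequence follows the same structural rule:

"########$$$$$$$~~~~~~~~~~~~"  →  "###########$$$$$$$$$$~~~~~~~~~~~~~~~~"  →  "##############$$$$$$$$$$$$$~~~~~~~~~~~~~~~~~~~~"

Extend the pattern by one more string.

#################$$$$$$$$$$$$$$$$~~~~~~~~~~~~~~~~~~~~~~~~

The n-th term is 3n-1 #'s then 3n-2 $'s then 4n ~'s, where the shown terms are n = 3, 4, 5.
At n = 6 the blocks have lengths 17, 16, 24.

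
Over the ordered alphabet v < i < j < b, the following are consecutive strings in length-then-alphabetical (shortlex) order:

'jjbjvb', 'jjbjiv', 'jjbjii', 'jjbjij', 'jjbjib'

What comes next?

jjbjjv

Treat jjbjib as a base-4 numeral over the given alphabet and add one, carrying through any trailing b's.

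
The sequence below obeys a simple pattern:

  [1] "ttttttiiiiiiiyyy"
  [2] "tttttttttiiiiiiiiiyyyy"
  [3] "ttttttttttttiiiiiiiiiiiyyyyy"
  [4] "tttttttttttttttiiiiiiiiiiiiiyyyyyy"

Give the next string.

Each string has the form t^{3n} i^{2n+3} y^{n+1}, where the shown terms are n = 2, 3, 4, 5.
At n = 6 the blocks have lengths 18, 15, 7.

ttttttttttttttttttiiiiiiiiiiiiiiiyyyyyyy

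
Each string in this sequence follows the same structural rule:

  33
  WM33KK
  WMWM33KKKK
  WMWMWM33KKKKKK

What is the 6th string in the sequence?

WMWMWMWMWM33KKKKKKKKKK

s(k+1) = WM·s(k)·KK, so each term gains WM as a prefix and KK as a suffix.
From WMWMWM33KKKKKK, 2 further steps: WMWMWM33KKKKKK → WMWMWMWM33KKKKKKKK → (answer).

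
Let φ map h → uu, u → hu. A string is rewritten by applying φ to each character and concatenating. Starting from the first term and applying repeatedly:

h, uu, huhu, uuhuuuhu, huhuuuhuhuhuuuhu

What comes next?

Replace each of the 16 characters of huhuuuhuhuhuuuhu in place — uu hu uu hu hu hu uu hu uu hu uu hu hu hu uu hu — and concatenate.

uuhuuuhuhuhuuuhuuuhuuuhuhuhuuuhu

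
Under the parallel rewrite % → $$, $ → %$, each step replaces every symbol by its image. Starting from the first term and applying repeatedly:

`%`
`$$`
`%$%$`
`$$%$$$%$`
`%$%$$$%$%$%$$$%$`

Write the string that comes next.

Replace each of the 16 characters of %$%$$$%$%$%$$$%$ in place — $$ %$ $$ %$ %$ %$ $$ %$ $$ %$ $$ %$ %$ %$ $$ %$ — and concatenate.

$$%$$$%$%$%$$$%$$$%$$$%$%$%$$$%$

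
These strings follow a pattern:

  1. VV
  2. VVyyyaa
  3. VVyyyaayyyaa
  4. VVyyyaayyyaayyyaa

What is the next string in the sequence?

VVyyyaayyyaayyyaayyyaa

Every step adds yyyaa to the end: s(k+1) = s(k)·yyyaa.
So the next term is VVyyyaayyyaayyyaa·yyyaa.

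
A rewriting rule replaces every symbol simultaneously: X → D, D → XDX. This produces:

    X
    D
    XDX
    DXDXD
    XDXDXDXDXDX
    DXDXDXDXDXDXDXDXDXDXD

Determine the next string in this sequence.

Rewriting the 21 symbols of DXDXDXDXDXDXDXDXDXDXD one by one yields XDX D XDX D XDX D XDX D XDX D XDX D XDX D XDX D XDX D XDX D XDX; concatenated:

XDXDXDXDXDXDXDXDXDXDXDXDXDXDXDXDXDXDXDXDXDX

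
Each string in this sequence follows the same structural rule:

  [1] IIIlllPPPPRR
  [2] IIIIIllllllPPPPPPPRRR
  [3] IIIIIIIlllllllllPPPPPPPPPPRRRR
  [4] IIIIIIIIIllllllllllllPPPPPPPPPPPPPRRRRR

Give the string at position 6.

IIIIIIIIIIIIIllllllllllllllllllPPPPPPPPPPPPPPPPPPPRRRRRRR

Term n consists of 2n+1 I's, followed by 3n l's, followed by 3n+1 P's, followed by n+1 R's (n = 1, 2, …).
At n = 6 the blocks have lengths 13, 18, 19, 7.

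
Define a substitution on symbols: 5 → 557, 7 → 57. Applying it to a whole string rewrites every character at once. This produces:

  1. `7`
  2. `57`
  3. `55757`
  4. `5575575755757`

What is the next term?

Rewriting the 13 symbols of 5575575755757 one by one yields 557 557 57 557 557 57 557 57 557 557 57 557 57; concatenated:

5575575755755757557575575575755757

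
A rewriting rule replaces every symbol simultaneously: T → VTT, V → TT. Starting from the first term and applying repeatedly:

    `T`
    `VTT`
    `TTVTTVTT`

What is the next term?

VTTVTTTTVTTVTTTTVTTVTT

Expanding TTVTTVTT: T→VTT, T→VTT, V→TT, T→VTT, T→VTT, V→TT, T→VTT, T→VTT. Concatenated: VTT VTT TT VTT VTT TT VTT VTT.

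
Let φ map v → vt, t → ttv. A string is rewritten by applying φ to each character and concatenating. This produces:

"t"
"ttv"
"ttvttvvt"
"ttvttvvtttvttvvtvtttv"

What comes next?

ttvttvvtttvttvvtvtttvttvttvvtttvttvvtvtttvvtttvttvttvvt

Applying the rule to each of the 21 symbols of ttvttvvtttvttvvtvtttv gives the pieces ttv ttv vt ttv ttv vt vt ttv ttv ttv vt ttv ttv vt vt ttv vt ttv ttv ttv vt, which concatenate to the answer.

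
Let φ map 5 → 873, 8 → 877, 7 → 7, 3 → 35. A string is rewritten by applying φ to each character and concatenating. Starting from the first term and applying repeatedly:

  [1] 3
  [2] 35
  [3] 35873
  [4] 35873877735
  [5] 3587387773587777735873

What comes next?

Applying the rule to each of the 22 symbols of 3587387773587777735873 gives the pieces 35 873 877 7 35 877 7 7 7 35 873 877 7 7 7 7 7 35 873 877 7 35, which concatenate to the answer.

35873877735877777358738777777735873877735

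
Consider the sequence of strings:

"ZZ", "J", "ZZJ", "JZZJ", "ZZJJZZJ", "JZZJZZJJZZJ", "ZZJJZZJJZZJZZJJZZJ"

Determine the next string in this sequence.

Each term (from the third on) is the two preceding terms concatenated in order: term 3 = ZZ·J = ZZJ.
Continuing: JZZJZZJJZZJ · ZZJJZZJJZZJZZJJZZJ gives term 8.

JZZJZZJJZZJZZJJZZJJZZJZZJJZZJ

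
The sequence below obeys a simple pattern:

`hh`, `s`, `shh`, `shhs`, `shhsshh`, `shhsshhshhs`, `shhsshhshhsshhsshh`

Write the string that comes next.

shhsshhshhsshhsshhshhsshhshhs

From term 3 onward, concatenate the last term with the second-to-last: s·hh = shh, shh·s = shhs, …
Continuing: shhsshhshhsshhsshh · shhsshhshhs gives term 8.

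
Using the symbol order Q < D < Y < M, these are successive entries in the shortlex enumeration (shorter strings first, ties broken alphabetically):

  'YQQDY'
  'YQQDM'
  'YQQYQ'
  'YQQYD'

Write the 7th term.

Advancing 3 positions from YQQYD through YQQYD → YQQYY → YQQYM reaches term 7.

YQQMQ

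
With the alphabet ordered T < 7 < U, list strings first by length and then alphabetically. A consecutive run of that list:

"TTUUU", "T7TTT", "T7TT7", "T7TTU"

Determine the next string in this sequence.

Treat T7TTU as a base-3 numeral over the given alphabet and add one, carrying through any trailing U's.

T7T7T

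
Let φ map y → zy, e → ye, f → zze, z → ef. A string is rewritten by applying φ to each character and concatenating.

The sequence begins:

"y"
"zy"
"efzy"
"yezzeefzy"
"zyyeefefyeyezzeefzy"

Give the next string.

Rewriting the 19 symbols of zyyeefefyeyezzeefzy one by one yields ef zy zy ye ye zze ye zze zy ye zy ye ef ef ye ye zze ef zy; concatenated:

efzyzyyeyezzeyezzezyyezyyeefefyeyezzeefzy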